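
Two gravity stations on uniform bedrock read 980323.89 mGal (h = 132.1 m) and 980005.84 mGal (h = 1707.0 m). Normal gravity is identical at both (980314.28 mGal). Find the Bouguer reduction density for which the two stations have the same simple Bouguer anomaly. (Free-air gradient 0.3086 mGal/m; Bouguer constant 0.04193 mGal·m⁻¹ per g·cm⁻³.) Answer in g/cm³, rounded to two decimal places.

Δg_obs = 980005.84 − 980323.89 = -318.05 mGal over Δh = 1707.0 − 132.1 = 1574.9 m
Equal Bouguer anomalies ⇒ Δg_obs + (0.3086 − 0.04193ρ)·Δh = 0
0.3086 − 0.04193ρ = −Δg_obs/Δh = 0.20195
ρ = (0.3086 − 0.20195) / 0.04193 = 2.54 g/cm³

2.54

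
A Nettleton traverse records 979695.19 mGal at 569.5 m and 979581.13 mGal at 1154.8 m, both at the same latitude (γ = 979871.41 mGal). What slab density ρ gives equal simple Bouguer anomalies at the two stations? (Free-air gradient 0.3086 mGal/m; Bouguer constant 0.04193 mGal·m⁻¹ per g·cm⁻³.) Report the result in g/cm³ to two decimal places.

2.71

Δg_obs = 979581.13 − 979695.19 = -114.06 mGal over Δh = 1154.8 − 569.5 = 585.3 m
Equal Bouguer anomalies ⇒ Δg_obs + (0.3086 − 0.04193ρ)·Δh = 0
0.3086 − 0.04193ρ = −Δg_obs/Δh = 0.19487
ρ = (0.3086 − 0.19487) / 0.04193 = 2.71 g/cm³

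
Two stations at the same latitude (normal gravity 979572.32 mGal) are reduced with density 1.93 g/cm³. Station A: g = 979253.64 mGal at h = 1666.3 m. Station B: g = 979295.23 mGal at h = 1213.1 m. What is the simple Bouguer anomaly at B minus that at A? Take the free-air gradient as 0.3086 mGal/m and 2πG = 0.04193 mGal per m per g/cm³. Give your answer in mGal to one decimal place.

-61.6

Δg_SB(A) = 979253.64 − 979572.32 + 0.3086×1666.3 − 0.04193×1.93×1666.3 = 60.70 mGal
Δg_SB(B) = 979295.23 − 979572.32 + 0.3086×1213.1 − 0.04193×1.93×1213.1 = -0.90 mGal
Difference = -0.90 − (60.70) = -61.60 mGal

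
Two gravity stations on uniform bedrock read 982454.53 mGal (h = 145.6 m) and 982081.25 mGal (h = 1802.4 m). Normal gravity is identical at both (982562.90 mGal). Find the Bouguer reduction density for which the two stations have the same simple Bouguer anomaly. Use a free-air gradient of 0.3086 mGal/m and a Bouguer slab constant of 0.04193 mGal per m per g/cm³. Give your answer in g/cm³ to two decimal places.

Δg_obs = 982081.25 − 982454.53 = -373.28 mGal over Δh = 1802.4 − 145.6 = 1656.8 m
Equal Bouguer anomalies ⇒ Δg_obs + (0.3086 − 0.04193ρ)·Δh = 0
0.3086 − 0.04193ρ = −Δg_obs/Δh = 0.22530
ρ = (0.3086 − 0.22530) / 0.04193 = 1.99 g/cm³

1.99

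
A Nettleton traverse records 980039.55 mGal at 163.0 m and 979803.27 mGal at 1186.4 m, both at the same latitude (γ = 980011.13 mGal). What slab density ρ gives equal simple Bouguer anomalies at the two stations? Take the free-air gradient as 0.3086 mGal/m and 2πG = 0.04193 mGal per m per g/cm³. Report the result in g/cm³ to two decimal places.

Δg_obs = 979803.27 − 980039.55 = -236.28 mGal over Δh = 1186.4 − 163.0 = 1023.4 m
Equal Bouguer anomalies ⇒ Δg_obs + (0.3086 − 0.04193ρ)·Δh = 0
0.3086 − 0.04193ρ = −Δg_obs/Δh = 0.23088
ρ = (0.3086 − 0.23088) / 0.04193 = 1.85 g/cm³

1.85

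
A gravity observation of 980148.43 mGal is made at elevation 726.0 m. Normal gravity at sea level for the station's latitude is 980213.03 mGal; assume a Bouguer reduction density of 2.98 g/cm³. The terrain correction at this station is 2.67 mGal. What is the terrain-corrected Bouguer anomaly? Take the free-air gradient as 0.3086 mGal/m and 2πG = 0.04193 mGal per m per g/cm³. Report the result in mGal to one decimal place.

71.4

Free-air correction = 0.3086 × 726.0 = 224.04 mGal
Free-air anomaly = 980148.43 − 980213.03 + (224.04) = 159.44 mGal
Bouguer slab correction = 0.04193 × 2.98 × 726.0 = 90.71 mGal
Simple Bouguer anomaly = 159.44 − (90.71) = 68.73 mGal
Complete Bouguer anomaly = 68.73 + 2.67 = 71.40 mGal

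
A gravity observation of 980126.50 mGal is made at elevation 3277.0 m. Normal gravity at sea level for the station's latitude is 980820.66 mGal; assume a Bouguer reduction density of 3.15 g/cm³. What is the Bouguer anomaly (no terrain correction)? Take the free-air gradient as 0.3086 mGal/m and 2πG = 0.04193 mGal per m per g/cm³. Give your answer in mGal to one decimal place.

-115.7

Free-air correction = 0.3086 × 3277.0 = 1011.28 mGal
Free-air anomaly = 980126.50 − 980820.66 + (1011.28) = 317.12 mGal
Bouguer slab correction = 0.04193 × 3.15 × 3277.0 = 432.82 mGal
Simple Bouguer anomaly = 317.12 − (432.82) = -115.70 mGal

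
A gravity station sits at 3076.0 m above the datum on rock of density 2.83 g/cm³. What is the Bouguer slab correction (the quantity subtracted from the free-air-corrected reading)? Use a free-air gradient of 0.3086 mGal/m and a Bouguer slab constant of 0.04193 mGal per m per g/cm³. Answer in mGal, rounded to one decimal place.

Bouguer slab correction = 0.04193 × 2.83 × 3076.0 = 365.0 mGal

365.0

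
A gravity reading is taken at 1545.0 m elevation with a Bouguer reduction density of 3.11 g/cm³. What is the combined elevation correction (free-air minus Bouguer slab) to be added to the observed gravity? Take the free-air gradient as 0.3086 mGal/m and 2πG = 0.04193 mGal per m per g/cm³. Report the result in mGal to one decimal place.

Combined gradient = 0.3086 − 0.04193 × 3.11 = 0.1781977 mGal/m
Combined elevation correction = 0.1781977 × 1545.0 = 275.3 mGal

275.3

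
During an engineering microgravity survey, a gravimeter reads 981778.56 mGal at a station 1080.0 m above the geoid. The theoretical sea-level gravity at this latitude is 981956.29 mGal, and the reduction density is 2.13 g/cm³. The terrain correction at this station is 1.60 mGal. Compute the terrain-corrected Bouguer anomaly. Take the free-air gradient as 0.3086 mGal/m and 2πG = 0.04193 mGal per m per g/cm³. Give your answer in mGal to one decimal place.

Free-air correction = 0.3086 × 1080.0 = 333.29 mGal
Free-air anomaly = 981778.56 − 981956.29 + (333.29) = 155.56 mGal
Bouguer slab correction = 0.04193 × 2.13 × 1080.0 = 96.46 mGal
Simple Bouguer anomaly = 155.56 − (96.46) = 59.10 mGal
Complete Bouguer anomaly = 59.10 + 1.60 = 60.70 mGal

60.7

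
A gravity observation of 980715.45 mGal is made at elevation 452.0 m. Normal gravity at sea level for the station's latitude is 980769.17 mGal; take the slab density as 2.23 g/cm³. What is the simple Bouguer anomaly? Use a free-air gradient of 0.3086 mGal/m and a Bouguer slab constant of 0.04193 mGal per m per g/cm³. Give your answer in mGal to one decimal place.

Free-air correction = 0.3086 × 452.0 = 139.49 mGal
Free-air anomaly = 980715.45 − 980769.17 + (139.49) = 85.77 mGal
Bouguer slab correction = 0.04193 × 2.23 × 452.0 = 42.26 mGal
Simple Bouguer anomaly = 85.77 − (42.26) = 43.51 mGal

43.5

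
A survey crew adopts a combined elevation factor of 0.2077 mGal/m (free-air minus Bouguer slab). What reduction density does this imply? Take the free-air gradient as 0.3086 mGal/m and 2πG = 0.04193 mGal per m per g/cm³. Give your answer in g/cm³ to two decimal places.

2.41

0.2077 = 0.3086 − 0.04193 × ρ
ρ = (0.3086 − 0.2077) / 0.04193 = 2.41 g/cm³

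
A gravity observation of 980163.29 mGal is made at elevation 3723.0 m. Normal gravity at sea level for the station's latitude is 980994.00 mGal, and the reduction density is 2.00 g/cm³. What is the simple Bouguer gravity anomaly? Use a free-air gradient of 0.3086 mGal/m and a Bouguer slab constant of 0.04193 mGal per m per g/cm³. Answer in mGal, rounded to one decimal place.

6.0

Free-air correction = 0.3086 × 3723.0 = 1148.92 mGal
Free-air anomaly = 980163.29 − 980994.00 + (1148.92) = 318.21 mGal
Bouguer slab correction = 0.04193 × 2.00 × 3723.0 = 312.21 mGal
Simple Bouguer anomaly = 318.21 − (312.21) = 6.00 mGal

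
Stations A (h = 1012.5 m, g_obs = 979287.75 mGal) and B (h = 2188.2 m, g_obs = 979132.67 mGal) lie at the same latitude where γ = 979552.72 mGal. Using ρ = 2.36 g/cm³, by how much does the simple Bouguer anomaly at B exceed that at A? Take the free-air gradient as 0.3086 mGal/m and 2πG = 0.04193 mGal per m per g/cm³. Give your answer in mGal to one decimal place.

91.4

Δg_SB(A) = 979287.75 − 979552.72 + 0.3086×1012.5 − 0.04193×2.36×1012.5 = -52.70 mGal
Δg_SB(B) = 979132.67 − 979552.72 + 0.3086×2188.2 − 0.04193×2.36×2188.2 = 38.70 mGal
Difference = 38.70 − (-52.70) = 91.40 mGal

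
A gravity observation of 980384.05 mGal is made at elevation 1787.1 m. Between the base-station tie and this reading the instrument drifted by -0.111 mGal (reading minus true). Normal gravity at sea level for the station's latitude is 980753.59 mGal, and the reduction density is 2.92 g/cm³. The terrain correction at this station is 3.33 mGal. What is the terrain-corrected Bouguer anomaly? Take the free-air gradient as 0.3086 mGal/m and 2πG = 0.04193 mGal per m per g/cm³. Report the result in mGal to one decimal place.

-33.4

Drift-corrected reading = 980384.05 − (-0.111) = 980384.161 mGal
Free-air correction = 0.3086 × 1787.1 = 551.50 mGal
Free-air anomaly = 980384.161 − 980753.59 + (551.50) = 182.071 mGal
Bouguer slab correction = 0.04193 × 2.92 × 1787.1 = 218.80 mGal
Simple Bouguer anomaly = 182.071 − (218.80) = -36.729 mGal
Complete Bouguer anomaly = -36.729 + 3.33 = -33.399 mGal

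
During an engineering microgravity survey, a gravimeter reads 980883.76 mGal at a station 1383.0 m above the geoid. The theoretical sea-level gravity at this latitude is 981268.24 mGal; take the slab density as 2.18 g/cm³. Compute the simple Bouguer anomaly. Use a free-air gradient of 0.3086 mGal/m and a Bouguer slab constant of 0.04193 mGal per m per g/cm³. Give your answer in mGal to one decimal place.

Free-air correction = 0.3086 × 1383.0 = 426.79 mGal
Free-air anomaly = 980883.76 − 981268.24 + (426.79) = 42.31 mGal
Bouguer slab correction = 0.04193 × 2.18 × 1383.0 = 126.42 mGal
Simple Bouguer anomaly = 42.31 − (126.42) = -84.11 mGal

-84.1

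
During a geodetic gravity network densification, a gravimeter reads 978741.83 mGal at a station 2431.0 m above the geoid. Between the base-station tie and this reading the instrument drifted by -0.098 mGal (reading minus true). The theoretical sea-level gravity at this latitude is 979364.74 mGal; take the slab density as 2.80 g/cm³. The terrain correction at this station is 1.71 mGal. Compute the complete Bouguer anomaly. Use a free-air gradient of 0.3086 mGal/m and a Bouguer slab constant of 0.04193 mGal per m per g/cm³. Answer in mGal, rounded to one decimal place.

-156.3

Drift-corrected reading = 978741.83 − (-0.098) = 978741.928 mGal
Free-air correction = 0.3086 × 2431.0 = 750.21 mGal
Free-air anomaly = 978741.928 − 979364.74 + (750.21) = 127.398 mGal
Bouguer slab correction = 0.04193 × 2.80 × 2431.0 = 285.41 mGal
Simple Bouguer anomaly = 127.398 − (285.41) = -158.012 mGal
Complete Bouguer anomaly = -158.012 + 1.71 = -156.302 mGal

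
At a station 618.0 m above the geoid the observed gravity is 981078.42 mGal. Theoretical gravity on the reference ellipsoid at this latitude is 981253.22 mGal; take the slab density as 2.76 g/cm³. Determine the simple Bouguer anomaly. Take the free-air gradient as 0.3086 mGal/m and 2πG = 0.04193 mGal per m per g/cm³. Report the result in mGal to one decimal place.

-55.6

Free-air correction = 0.3086 × 618.0 = 190.71 mGal
Free-air anomaly = 981078.42 − 981253.22 + (190.71) = 15.91 mGal
Bouguer slab correction = 0.04193 × 2.76 × 618.0 = 71.52 mGal
Simple Bouguer anomaly = 15.91 − (71.52) = -55.61 mGal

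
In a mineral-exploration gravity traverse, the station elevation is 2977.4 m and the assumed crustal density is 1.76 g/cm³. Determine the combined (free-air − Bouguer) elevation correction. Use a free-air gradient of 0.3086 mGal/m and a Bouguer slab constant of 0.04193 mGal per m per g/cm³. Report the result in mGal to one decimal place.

Combined gradient = 0.3086 − 0.04193 × 1.76 = 0.2348032 mGal/m
Combined elevation correction = 0.2348032 × 2977.4 = 699.1 mGal

699.1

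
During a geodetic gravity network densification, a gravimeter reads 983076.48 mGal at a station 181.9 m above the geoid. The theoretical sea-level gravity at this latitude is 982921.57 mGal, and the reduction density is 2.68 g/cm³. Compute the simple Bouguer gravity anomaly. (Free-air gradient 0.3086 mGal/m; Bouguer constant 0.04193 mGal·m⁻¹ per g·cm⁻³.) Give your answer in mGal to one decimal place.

Free-air correction = 0.3086 × 181.9 = 56.13 mGal
Free-air anomaly = 983076.48 − 982921.57 + (56.13) = 211.04 mGal
Bouguer slab correction = 0.04193 × 2.68 × 181.9 = 20.44 mGal
Simple Bouguer anomaly = 211.04 − (20.44) = 190.60 mGal

190.6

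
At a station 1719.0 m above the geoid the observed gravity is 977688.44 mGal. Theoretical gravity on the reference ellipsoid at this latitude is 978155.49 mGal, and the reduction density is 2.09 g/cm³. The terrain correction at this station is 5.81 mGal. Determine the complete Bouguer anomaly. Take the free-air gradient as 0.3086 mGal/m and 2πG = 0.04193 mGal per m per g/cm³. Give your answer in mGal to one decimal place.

Free-air correction = 0.3086 × 1719.0 = 530.48 mGal
Free-air anomaly = 977688.44 − 978155.49 + (530.48) = 63.43 mGal
Bouguer slab correction = 0.04193 × 2.09 × 1719.0 = 150.64 mGal
Simple Bouguer anomaly = 63.43 − (150.64) = -87.21 mGal
Complete Bouguer anomaly = -87.21 + 5.81 = -81.40 mGal

-81.4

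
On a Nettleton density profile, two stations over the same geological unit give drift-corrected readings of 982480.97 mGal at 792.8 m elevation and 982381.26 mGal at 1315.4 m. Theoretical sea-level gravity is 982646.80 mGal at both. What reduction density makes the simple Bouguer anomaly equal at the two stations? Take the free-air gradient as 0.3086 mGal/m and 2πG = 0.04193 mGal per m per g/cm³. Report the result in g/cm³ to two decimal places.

Δg_obs = 982381.26 − 982480.97 = -99.71 mGal over Δh = 1315.4 − 792.8 = 522.6 m
Equal Bouguer anomalies ⇒ Δg_obs + (0.3086 − 0.04193ρ)·Δh = 0
0.3086 − 0.04193ρ = −Δg_obs/Δh = 0.19080
ρ = (0.3086 − 0.19080) / 0.04193 = 2.81 g/cm³

2.81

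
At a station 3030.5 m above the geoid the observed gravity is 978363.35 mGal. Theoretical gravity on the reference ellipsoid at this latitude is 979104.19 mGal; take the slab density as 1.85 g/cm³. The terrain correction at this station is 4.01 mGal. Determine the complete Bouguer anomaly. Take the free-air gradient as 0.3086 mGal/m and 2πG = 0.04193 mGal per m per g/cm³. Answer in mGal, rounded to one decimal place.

-36.7

Free-air correction = 0.3086 × 3030.5 = 935.21 mGal
Free-air anomaly = 978363.35 − 979104.19 + (935.21) = 194.37 mGal
Bouguer slab correction = 0.04193 × 1.85 × 3030.5 = 235.08 mGal
Simple Bouguer anomaly = 194.37 − (235.08) = -40.71 mGal
Complete Bouguer anomaly = -40.71 + 4.01 = -36.70 mGal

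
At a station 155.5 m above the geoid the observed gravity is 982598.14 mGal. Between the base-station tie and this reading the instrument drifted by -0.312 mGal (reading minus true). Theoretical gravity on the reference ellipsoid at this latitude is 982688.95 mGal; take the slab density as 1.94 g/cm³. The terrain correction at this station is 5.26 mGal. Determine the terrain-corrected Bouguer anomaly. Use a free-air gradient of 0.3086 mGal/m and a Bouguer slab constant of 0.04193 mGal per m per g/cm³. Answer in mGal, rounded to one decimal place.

Drift-corrected reading = 982598.14 − (-0.312) = 982598.452 mGal
Free-air correction = 0.3086 × 155.5 = 47.99 mGal
Free-air anomaly = 982598.452 − 982688.95 + (47.99) = -42.508 mGal
Bouguer slab correction = 0.04193 × 1.94 × 155.5 = 12.65 mGal
Simple Bouguer anomaly = -42.508 − (12.65) = -55.158 mGal
Complete Bouguer anomaly = -55.158 + 5.26 = -49.898 mGal

-49.9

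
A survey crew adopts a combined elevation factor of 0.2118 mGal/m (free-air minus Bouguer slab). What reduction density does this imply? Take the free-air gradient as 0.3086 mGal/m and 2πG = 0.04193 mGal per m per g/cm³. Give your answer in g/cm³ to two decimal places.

0.2118 = 0.3086 − 0.04193 × ρ
ρ = (0.3086 − 0.2118) / 0.04193 = 2.31 g/cm³

2.31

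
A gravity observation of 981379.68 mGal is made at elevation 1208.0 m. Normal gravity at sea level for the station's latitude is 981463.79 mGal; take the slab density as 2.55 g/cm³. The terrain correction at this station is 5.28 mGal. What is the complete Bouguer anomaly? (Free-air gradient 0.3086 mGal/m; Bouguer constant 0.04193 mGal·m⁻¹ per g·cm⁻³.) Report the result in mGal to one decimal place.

164.8

Free-air correction = 0.3086 × 1208.0 = 372.79 mGal
Free-air anomaly = 981379.68 − 981463.79 + (372.79) = 288.68 mGal
Bouguer slab correction = 0.04193 × 2.55 × 1208.0 = 129.16 mGal
Simple Bouguer anomaly = 288.68 − (129.16) = 159.52 mGal
Complete Bouguer anomaly = 159.52 + 5.28 = 164.80 mGal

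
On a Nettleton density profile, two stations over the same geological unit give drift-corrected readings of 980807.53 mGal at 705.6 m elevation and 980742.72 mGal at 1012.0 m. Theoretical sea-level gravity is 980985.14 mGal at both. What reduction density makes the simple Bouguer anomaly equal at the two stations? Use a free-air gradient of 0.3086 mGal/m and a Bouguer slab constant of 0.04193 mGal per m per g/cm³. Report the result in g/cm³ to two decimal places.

2.32

Δg_obs = 980742.72 − 980807.53 = -64.81 mGal over Δh = 1012.0 − 705.6 = 306.4 m
Equal Bouguer anomalies ⇒ Δg_obs + (0.3086 − 0.04193ρ)·Δh = 0
0.3086 − 0.04193ρ = −Δg_obs/Δh = 0.21152
ρ = (0.3086 − 0.21152) / 0.04193 = 2.32 g/cm³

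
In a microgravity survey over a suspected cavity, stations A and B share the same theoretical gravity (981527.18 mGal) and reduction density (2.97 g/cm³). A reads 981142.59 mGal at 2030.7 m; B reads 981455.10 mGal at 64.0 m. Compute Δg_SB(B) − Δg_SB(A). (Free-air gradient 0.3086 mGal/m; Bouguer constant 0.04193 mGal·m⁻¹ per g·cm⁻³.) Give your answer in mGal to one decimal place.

-49.5

Δg_SB(A) = 981142.59 − 981527.18 + 0.3086×2030.7 − 0.04193×2.97×2030.7 = -10.80 mGal
Δg_SB(B) = 981455.10 − 981527.18 + 0.3086×64.0 − 0.04193×2.97×64.0 = -60.30 mGal
Difference = -60.30 − (-10.80) = -49.50 mGal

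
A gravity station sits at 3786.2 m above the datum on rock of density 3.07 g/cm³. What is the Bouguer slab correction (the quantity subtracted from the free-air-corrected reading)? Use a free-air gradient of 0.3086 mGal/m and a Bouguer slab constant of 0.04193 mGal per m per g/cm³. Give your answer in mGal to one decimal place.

487.4

Bouguer slab correction = 0.04193 × 3.07 × 3786.2 = 487.4 mGal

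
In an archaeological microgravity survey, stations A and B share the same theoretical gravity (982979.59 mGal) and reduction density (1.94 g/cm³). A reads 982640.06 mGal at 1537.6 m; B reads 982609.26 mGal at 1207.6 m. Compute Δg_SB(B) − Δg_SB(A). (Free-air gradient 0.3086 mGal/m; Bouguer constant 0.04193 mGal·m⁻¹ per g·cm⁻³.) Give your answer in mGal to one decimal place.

Δg_SB(A) = 982640.06 − 982979.59 + 0.3086×1537.6 − 0.04193×1.94×1537.6 = 9.90 mGal
Δg_SB(B) = 982609.26 − 982979.59 + 0.3086×1207.6 − 0.04193×1.94×1207.6 = -95.90 mGal
Difference = -95.90 − (9.90) = -105.80 mGal

-105.8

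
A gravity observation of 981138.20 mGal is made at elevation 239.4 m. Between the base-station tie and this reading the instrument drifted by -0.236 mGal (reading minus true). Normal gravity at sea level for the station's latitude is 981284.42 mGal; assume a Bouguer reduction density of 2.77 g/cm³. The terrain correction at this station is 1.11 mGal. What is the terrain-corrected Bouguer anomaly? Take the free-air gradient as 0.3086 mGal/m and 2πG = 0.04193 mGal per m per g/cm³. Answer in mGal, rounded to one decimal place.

-98.8

Drift-corrected reading = 981138.20 − (-0.236) = 981138.436 mGal
Free-air correction = 0.3086 × 239.4 = 73.88 mGal
Free-air anomaly = 981138.436 − 981284.42 + (73.88) = -72.104 mGal
Bouguer slab correction = 0.04193 × 2.77 × 239.4 = 27.81 mGal
Simple Bouguer anomaly = -72.104 − (27.81) = -99.914 mGal
Complete Bouguer anomaly = -99.914 + 1.11 = -98.804 mGal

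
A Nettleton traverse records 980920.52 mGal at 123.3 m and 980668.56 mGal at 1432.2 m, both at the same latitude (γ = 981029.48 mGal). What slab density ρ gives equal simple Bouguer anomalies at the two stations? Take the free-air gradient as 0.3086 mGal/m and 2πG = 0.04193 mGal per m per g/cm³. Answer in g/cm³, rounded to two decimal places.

2.77

Δg_obs = 980668.56 − 980920.52 = -251.96 mGal over Δh = 1432.2 − 123.3 = 1308.9 m
Equal Bouguer anomalies ⇒ Δg_obs + (0.3086 − 0.04193ρ)·Δh = 0
0.3086 − 0.04193ρ = −Δg_obs/Δh = 0.19250
ρ = (0.3086 − 0.19250) / 0.04193 = 2.77 g/cm³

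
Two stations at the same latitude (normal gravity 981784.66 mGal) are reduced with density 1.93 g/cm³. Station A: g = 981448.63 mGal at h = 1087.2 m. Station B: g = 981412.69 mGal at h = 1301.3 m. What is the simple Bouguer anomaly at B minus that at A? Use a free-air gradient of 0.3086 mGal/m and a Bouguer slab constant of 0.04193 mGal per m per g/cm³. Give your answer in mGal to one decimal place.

Δg_SB(A) = 981448.63 − 981784.66 + 0.3086×1087.2 − 0.04193×1.93×1087.2 = -88.50 mGal
Δg_SB(B) = 981412.69 − 981784.66 + 0.3086×1301.3 − 0.04193×1.93×1301.3 = -75.70 mGal
Difference = -75.70 − (-88.50) = 12.80 mGal

12.8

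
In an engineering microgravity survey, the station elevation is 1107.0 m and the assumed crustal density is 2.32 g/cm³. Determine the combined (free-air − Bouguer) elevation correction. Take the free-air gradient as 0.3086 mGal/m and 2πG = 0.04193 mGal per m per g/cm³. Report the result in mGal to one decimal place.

233.9

Combined gradient = 0.3086 − 0.04193 × 2.32 = 0.2113224 mGal/m
Combined elevation correction = 0.2113224 × 1107.0 = 233.9 mGal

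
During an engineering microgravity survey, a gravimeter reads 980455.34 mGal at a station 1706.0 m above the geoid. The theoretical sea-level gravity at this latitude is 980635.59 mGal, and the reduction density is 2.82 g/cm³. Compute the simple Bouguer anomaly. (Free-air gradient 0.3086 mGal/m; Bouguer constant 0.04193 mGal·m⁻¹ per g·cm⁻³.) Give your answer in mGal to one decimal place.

Free-air correction = 0.3086 × 1706.0 = 526.47 mGal
Free-air anomaly = 980455.34 − 980635.59 + (526.47) = 346.22 mGal
Bouguer slab correction = 0.04193 × 2.82 × 1706.0 = 201.72 mGal
Simple Bouguer anomaly = 346.22 − (201.72) = 144.50 mGal

144.5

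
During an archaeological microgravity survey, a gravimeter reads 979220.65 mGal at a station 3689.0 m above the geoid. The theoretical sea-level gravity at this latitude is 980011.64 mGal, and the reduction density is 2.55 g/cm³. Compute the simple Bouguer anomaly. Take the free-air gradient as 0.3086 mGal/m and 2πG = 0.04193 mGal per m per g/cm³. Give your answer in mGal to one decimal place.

Free-air correction = 0.3086 × 3689.0 = 1138.43 mGal
Free-air anomaly = 979220.65 − 980011.64 + (1138.43) = 347.44 mGal
Bouguer slab correction = 0.04193 × 2.55 × 3689.0 = 394.43 mGal
Simple Bouguer anomaly = 347.44 − (394.43) = -46.99 mGal

-47.0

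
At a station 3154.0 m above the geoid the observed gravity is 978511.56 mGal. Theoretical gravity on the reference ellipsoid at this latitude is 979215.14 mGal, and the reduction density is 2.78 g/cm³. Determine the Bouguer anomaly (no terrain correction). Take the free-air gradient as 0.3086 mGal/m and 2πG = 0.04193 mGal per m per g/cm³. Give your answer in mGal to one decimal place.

Free-air correction = 0.3086 × 3154.0 = 973.32 mGal
Free-air anomaly = 978511.56 − 979215.14 + (973.32) = 269.74 mGal
Bouguer slab correction = 0.04193 × 2.78 × 3154.0 = 367.65 mGal
Simple Bouguer anomaly = 269.74 − (367.65) = -97.91 mGal

-97.9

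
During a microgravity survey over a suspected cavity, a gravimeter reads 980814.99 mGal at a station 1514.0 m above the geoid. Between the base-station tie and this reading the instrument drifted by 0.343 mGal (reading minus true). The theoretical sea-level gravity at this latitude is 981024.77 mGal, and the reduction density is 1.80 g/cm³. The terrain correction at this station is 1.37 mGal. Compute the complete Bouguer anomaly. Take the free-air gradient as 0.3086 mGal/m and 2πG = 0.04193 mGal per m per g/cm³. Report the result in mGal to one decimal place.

144.2

Drift-corrected reading = 980814.99 − (0.343) = 980814.647 mGal
Free-air correction = 0.3086 × 1514.0 = 467.22 mGal
Free-air anomaly = 980814.647 − 981024.77 + (467.22) = 257.097 mGal
Bouguer slab correction = 0.04193 × 1.80 × 1514.0 = 114.27 mGal
Simple Bouguer anomaly = 257.097 − (114.27) = 142.827 mGal
Complete Bouguer anomaly = 142.827 + 1.37 = 144.197 mGal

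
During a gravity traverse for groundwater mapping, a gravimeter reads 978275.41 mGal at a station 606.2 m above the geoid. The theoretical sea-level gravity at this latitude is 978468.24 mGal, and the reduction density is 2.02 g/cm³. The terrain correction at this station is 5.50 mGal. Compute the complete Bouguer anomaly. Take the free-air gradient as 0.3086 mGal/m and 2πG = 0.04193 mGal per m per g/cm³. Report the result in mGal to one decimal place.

-51.6

Free-air correction = 0.3086 × 606.2 = 187.07 mGal
Free-air anomaly = 978275.41 − 978468.24 + (187.07) = -5.76 mGal
Bouguer slab correction = 0.04193 × 2.02 × 606.2 = 51.34 mGal
Simple Bouguer anomaly = -5.76 − (51.34) = -57.10 mGal
Complete Bouguer anomaly = -57.10 + 5.50 = -51.60 mGal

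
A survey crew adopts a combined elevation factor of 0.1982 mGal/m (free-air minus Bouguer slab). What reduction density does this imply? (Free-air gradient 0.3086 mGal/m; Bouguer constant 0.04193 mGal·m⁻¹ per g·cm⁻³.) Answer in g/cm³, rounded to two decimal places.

2.63

0.1982 = 0.3086 − 0.04193 × ρ
ρ = (0.3086 − 0.1982) / 0.04193 = 2.63 g/cm³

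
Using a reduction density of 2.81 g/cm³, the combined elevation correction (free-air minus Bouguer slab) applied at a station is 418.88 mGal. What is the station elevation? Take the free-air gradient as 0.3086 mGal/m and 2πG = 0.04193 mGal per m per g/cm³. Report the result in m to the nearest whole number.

2196

Combined gradient = 0.3086 − 0.04193 × 2.81 = 0.1907767 mGal/m
h = 418.88 / 0.1907767 = 2195.66 m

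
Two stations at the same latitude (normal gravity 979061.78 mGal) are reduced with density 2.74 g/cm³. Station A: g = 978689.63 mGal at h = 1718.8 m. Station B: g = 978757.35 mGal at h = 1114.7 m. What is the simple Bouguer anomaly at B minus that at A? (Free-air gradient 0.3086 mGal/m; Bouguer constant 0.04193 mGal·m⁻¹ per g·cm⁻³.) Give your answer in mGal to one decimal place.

Δg_SB(A) = 978689.63 − 979061.78 + 0.3086×1718.8 − 0.04193×2.74×1718.8 = -39.20 mGal
Δg_SB(B) = 978757.35 − 979061.78 + 0.3086×1114.7 − 0.04193×2.74×1114.7 = -88.50 mGal
Difference = -88.50 − (-39.20) = -49.30 mGal

-49.3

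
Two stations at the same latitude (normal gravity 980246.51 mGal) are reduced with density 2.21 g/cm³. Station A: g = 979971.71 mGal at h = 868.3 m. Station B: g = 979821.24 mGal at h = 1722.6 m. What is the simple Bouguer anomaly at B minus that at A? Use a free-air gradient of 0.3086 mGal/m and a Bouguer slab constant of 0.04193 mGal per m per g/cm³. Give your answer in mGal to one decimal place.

34.0

Δg_SB(A) = 979971.71 − 980246.51 + 0.3086×868.3 − 0.04193×2.21×868.3 = -87.30 mGal
Δg_SB(B) = 979821.24 − 980246.51 + 0.3086×1722.6 − 0.04193×2.21×1722.6 = -53.30 mGal
Difference = -53.30 − (-87.30) = 34.00 mGal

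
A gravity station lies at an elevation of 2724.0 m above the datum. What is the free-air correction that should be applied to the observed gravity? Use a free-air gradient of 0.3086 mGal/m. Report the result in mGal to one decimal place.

840.6

Free-air correction = 0.3086 × 2724.0 = 840.6 mGal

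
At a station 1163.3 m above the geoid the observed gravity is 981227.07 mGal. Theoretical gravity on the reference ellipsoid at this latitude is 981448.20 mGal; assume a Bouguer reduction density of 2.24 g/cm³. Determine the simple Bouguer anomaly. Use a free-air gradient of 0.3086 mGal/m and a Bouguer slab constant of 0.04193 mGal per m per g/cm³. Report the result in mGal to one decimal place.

Free-air correction = 0.3086 × 1163.3 = 358.99 mGal
Free-air anomaly = 981227.07 − 981448.20 + (358.99) = 137.86 mGal
Bouguer slab correction = 0.04193 × 2.24 × 1163.3 = 109.26 mGal
Simple Bouguer anomaly = 137.86 − (109.26) = 28.60 mGal

28.6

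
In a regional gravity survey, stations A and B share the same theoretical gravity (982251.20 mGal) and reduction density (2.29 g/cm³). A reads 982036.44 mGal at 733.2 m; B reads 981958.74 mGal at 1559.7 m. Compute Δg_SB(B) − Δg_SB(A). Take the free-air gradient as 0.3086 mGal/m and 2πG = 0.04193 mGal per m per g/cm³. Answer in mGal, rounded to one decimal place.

Δg_SB(A) = 982036.44 − 982251.20 + 0.3086×733.2 − 0.04193×2.29×733.2 = -58.90 mGal
Δg_SB(B) = 981958.74 − 982251.20 + 0.3086×1559.7 − 0.04193×2.29×1559.7 = 39.10 mGal
Difference = 39.10 − (-58.90) = 98.00 mGal

98.0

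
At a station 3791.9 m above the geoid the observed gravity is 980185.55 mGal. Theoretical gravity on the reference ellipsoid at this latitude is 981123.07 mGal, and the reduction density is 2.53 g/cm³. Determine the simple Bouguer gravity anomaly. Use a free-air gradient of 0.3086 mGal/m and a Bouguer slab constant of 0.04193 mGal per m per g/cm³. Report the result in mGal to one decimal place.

Free-air correction = 0.3086 × 3791.9 = 1170.18 mGal
Free-air anomaly = 980185.55 − 981123.07 + (1170.18) = 232.66 mGal
Bouguer slab correction = 0.04193 × 2.53 × 3791.9 = 402.26 mGal
Simple Bouguer anomaly = 232.66 − (402.26) = -169.60 mGal

-169.6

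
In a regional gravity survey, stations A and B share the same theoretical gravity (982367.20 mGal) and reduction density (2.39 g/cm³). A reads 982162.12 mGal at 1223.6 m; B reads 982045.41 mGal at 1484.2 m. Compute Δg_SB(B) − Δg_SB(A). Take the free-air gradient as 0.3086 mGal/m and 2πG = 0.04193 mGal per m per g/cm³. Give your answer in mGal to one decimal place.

Δg_SB(A) = 982162.12 − 982367.20 + 0.3086×1223.6 − 0.04193×2.39×1223.6 = 49.90 mGal
Δg_SB(B) = 982045.41 − 982367.20 + 0.3086×1484.2 − 0.04193×2.39×1484.2 = -12.50 mGal
Difference = -12.50 − (49.90) = -62.40 mGal

-62.4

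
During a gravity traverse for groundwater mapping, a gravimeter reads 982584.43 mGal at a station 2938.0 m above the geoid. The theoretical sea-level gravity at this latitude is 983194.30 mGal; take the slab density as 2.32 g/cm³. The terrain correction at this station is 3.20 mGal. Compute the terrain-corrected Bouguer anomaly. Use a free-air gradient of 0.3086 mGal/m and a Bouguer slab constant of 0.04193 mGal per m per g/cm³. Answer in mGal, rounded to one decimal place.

14.2

Free-air correction = 0.3086 × 2938.0 = 906.67 mGal
Free-air anomaly = 982584.43 − 983194.30 + (906.67) = 296.80 mGal
Bouguer slab correction = 0.04193 × 2.32 × 2938.0 = 285.80 mGal
Simple Bouguer anomaly = 296.80 − (285.80) = 11.00 mGal
Complete Bouguer anomaly = 11.00 + 3.20 = 14.20 mGal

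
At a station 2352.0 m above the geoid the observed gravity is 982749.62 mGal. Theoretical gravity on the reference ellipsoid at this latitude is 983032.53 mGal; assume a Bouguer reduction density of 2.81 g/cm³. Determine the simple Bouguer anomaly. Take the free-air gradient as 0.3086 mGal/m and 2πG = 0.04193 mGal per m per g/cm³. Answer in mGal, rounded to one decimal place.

Free-air correction = 0.3086 × 2352.0 = 725.83 mGal
Free-air anomaly = 982749.62 − 983032.53 + (725.83) = 442.92 mGal
Bouguer slab correction = 0.04193 × 2.81 × 2352.0 = 277.12 mGal
Simple Bouguer anomaly = 442.92 − (277.12) = 165.80 mGal

165.8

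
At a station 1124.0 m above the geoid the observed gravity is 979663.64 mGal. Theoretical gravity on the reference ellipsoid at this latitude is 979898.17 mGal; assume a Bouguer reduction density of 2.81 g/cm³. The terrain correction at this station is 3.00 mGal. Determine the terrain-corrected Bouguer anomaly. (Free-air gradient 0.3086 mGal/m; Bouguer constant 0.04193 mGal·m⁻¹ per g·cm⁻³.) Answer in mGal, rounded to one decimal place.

Free-air correction = 0.3086 × 1124.0 = 346.87 mGal
Free-air anomaly = 979663.64 − 979898.17 + (346.87) = 112.34 mGal
Bouguer slab correction = 0.04193 × 2.81 × 1124.0 = 132.43 mGal
Simple Bouguer anomaly = 112.34 − (132.43) = -20.09 mGal
Complete Bouguer anomaly = -20.09 + 3.00 = -17.09 mGal

-17.1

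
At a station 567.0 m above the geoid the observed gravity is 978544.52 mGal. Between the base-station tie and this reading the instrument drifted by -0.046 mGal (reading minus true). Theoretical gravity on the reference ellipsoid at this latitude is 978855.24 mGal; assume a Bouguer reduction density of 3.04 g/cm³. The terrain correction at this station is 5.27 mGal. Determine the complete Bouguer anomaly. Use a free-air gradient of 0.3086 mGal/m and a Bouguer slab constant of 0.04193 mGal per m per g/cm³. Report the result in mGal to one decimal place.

Drift-corrected reading = 978544.52 − (-0.046) = 978544.566 mGal
Free-air correction = 0.3086 × 567.0 = 174.98 mGal
Free-air anomaly = 978544.566 − 978855.24 + (174.98) = -135.694 mGal
Bouguer slab correction = 0.04193 × 3.04 × 567.0 = 72.27 mGal
Simple Bouguer anomaly = -135.694 − (72.27) = -207.964 mGal
Complete Bouguer anomaly = -207.964 + 5.27 = -202.694 mGal

-202.7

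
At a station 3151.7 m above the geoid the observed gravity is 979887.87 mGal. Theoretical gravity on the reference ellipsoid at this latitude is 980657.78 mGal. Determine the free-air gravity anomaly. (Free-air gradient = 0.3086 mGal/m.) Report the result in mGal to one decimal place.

202.7

Free-air correction = 0.3086 × 3151.7 = 972.61 mGal
Free-air anomaly = 979887.87 − 980657.78 + (972.61) = 202.70 mGal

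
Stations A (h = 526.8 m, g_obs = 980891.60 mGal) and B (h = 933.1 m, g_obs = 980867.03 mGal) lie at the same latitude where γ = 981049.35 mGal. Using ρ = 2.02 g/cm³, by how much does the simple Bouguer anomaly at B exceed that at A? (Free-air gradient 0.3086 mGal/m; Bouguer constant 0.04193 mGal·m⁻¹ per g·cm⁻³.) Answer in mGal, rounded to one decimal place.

66.4

Δg_SB(A) = 980891.60 − 981049.35 + 0.3086×526.8 − 0.04193×2.02×526.8 = -39.80 mGal
Δg_SB(B) = 980867.03 − 981049.35 + 0.3086×933.1 − 0.04193×2.02×933.1 = 26.60 mGal
Difference = 26.60 − (-39.80) = 66.40 mGal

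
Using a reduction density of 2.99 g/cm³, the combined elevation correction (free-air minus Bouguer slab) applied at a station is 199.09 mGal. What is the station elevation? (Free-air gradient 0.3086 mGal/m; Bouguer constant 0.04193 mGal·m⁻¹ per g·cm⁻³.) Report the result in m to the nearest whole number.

Combined gradient = 0.3086 − 0.04193 × 2.99 = 0.1832293 mGal/m
h = 199.09 / 0.1832293 = 1086.56 m

1087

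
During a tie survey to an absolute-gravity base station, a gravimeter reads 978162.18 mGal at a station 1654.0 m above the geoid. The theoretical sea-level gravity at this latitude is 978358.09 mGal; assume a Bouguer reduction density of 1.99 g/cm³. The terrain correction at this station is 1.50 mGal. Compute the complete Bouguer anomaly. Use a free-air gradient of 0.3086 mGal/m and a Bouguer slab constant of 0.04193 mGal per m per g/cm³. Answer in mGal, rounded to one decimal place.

Free-air correction = 0.3086 × 1654.0 = 510.42 mGal
Free-air anomaly = 978162.18 − 978358.09 + (510.42) = 314.51 mGal
Bouguer slab correction = 0.04193 × 1.99 × 1654.0 = 138.01 mGal
Simple Bouguer anomaly = 314.51 − (138.01) = 176.50 mGal
Complete Bouguer anomaly = 176.50 + 1.50 = 178.00 mGal

178.0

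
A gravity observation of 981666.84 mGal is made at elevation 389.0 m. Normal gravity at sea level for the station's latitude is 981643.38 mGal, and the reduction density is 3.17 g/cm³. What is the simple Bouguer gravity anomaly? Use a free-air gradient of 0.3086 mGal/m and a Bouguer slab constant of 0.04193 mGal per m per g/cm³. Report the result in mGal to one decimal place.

Free-air correction = 0.3086 × 389.0 = 120.05 mGal
Free-air anomaly = 981666.84 − 981643.38 + (120.05) = 143.51 mGal
Bouguer slab correction = 0.04193 × 3.17 × 389.0 = 51.71 mGal
Simple Bouguer anomaly = 143.51 − (51.71) = 91.80 mGal

91.8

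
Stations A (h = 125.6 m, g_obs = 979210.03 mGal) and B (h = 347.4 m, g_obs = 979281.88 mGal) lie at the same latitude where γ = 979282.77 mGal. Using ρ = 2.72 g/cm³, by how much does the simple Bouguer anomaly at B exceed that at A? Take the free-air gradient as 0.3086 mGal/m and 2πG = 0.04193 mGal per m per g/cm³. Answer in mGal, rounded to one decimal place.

115.0

Δg_SB(A) = 979210.03 − 979282.77 + 0.3086×125.6 − 0.04193×2.72×125.6 = -48.30 mGal
Δg_SB(B) = 979281.88 − 979282.77 + 0.3086×347.4 − 0.04193×2.72×347.4 = 66.70 mGal
Difference = 66.70 − (-48.30) = 115.00 mGal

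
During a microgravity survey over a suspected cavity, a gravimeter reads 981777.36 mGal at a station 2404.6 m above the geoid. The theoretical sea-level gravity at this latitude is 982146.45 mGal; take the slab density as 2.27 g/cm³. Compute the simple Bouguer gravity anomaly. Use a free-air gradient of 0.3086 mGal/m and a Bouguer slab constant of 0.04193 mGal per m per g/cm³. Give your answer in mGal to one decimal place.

144.1

Free-air correction = 0.3086 × 2404.6 = 742.06 mGal
Free-air anomaly = 981777.36 − 982146.45 + (742.06) = 372.97 mGal
Bouguer slab correction = 0.04193 × 2.27 × 2404.6 = 228.87 mGal
Simple Bouguer anomaly = 372.97 − (228.87) = 144.10 mGal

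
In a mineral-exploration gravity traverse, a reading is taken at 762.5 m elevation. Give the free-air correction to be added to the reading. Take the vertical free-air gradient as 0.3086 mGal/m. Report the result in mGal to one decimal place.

Free-air correction = 0.3086 × 762.5 = 235.3 mGal

235.3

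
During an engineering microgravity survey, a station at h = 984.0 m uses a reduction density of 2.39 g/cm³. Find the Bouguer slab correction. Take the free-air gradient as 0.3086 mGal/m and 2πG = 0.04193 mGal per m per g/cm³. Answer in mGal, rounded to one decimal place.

Bouguer slab correction = 0.04193 × 2.39 × 984.0 = 98.6 mGal

98.6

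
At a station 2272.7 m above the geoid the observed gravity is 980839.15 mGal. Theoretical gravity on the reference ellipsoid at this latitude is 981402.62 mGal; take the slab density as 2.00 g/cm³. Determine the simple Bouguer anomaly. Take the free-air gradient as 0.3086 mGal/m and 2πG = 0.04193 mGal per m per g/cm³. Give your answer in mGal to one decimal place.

-52.7

Free-air correction = 0.3086 × 2272.7 = 701.36 mGal
Free-air anomaly = 980839.15 − 981402.62 + (701.36) = 137.89 mGal
Bouguer slab correction = 0.04193 × 2.00 × 2272.7 = 190.59 mGal
Simple Bouguer anomaly = 137.89 − (190.59) = -52.70 mGal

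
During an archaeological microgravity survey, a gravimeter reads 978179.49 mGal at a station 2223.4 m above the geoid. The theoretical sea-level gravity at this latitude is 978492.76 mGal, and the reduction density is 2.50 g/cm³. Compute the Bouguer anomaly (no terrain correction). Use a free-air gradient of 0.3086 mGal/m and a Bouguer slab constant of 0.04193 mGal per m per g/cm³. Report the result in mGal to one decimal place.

139.8

Free-air correction = 0.3086 × 2223.4 = 686.14 mGal
Free-air anomaly = 978179.49 − 978492.76 + (686.14) = 372.87 mGal
Bouguer slab correction = 0.04193 × 2.50 × 2223.4 = 233.07 mGal
Simple Bouguer anomaly = 372.87 − (233.07) = 139.80 mGal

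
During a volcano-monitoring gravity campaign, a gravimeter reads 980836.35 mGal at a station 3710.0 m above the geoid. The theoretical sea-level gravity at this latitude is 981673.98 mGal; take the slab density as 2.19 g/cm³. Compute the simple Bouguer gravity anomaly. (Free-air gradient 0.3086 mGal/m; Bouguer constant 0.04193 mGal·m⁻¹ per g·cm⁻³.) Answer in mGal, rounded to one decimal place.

Free-air correction = 0.3086 × 3710.0 = 1144.91 mGal
Free-air anomaly = 980836.35 − 981673.98 + (1144.91) = 307.28 mGal
Bouguer slab correction = 0.04193 × 2.19 × 3710.0 = 340.68 mGal
Simple Bouguer anomaly = 307.28 − (340.68) = -33.40 mGal

-33.4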